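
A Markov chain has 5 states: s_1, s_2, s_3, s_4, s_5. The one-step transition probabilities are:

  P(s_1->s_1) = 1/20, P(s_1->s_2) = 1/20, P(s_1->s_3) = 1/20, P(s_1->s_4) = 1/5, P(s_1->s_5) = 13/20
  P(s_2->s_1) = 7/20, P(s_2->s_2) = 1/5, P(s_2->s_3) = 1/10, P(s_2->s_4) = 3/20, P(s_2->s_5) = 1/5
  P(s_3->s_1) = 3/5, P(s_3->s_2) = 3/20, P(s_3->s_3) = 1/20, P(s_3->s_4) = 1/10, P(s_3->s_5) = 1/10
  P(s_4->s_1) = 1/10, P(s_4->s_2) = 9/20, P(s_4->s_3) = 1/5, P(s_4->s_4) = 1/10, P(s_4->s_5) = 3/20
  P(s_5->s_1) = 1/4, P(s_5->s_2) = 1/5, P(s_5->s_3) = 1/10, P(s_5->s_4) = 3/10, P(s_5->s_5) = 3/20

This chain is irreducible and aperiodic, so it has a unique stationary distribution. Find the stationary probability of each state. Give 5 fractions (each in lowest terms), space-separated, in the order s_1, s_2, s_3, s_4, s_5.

Answer: 60001/258749 53576/258749 26413/258749 48588/258749 70171/258749

Derivation:
The stationary distribution satisfies pi = pi * P, i.e.:
  pi_s_1 = 1/20*pi_s_1 + 7/20*pi_s_2 + 3/5*pi_s_3 + 1/10*pi_s_4 + 1/4*pi_s_5
  pi_s_2 = 1/20*pi_s_1 + 1/5*pi_s_2 + 3/20*pi_s_3 + 9/20*pi_s_4 + 1/5*pi_s_5
  pi_s_3 = 1/20*pi_s_1 + 1/10*pi_s_2 + 1/20*pi_s_3 + 1/5*pi_s_4 + 1/10*pi_s_5
  pi_s_4 = 1/5*pi_s_1 + 3/20*pi_s_2 + 1/10*pi_s_3 + 1/10*pi_s_4 + 3/10*pi_s_5
  pi_s_5 = 13/20*pi_s_1 + 1/5*pi_s_2 + 1/10*pi_s_3 + 3/20*pi_s_4 + 3/20*pi_s_5
with normalization: pi_s_1 + pi_s_2 + pi_s_3 + pi_s_4 + pi_s_5 = 1.

Using the first 4 balance equations plus normalization, the linear system A*pi = b is:
  [-19/20, 7/20, 3/5, 1/10, 1/4] . pi = 0
  [1/20, -4/5, 3/20, 9/20, 1/5] . pi = 0
  [1/20, 1/10, -19/20, 1/5, 1/10] . pi = 0
  [1/5, 3/20, 1/10, -9/10, 3/10] . pi = 0
  [1, 1, 1, 1, 1] . pi = 1

Solving yields:
  pi_s_1 = 60001/258749
  pi_s_2 = 53576/258749
  pi_s_3 = 26413/258749
  pi_s_4 = 48588/258749
  pi_s_5 = 70171/258749

Verification (pi * P):
  60001/258749*1/20 + 53576/258749*7/20 + 26413/258749*3/5 + 48588/258749*1/10 + 70171/258749*1/4 = 60001/258749 = pi_s_1  (ok)
  60001/258749*1/20 + 53576/258749*1/5 + 26413/258749*3/20 + 48588/258749*9/20 + 70171/258749*1/5 = 53576/258749 = pi_s_2  (ok)
  60001/258749*1/20 + 53576/258749*1/10 + 26413/258749*1/20 + 48588/258749*1/5 + 70171/258749*1/10 = 26413/258749 = pi_s_3  (ok)
  60001/258749*1/5 + 53576/258749*3/20 + 26413/258749*1/10 + 48588/258749*1/10 + 70171/258749*3/10 = 48588/258749 = pi_s_4  (ok)
  60001/258749*13/20 + 53576/258749*1/5 + 26413/258749*1/10 + 48588/258749*3/20 + 70171/258749*3/20 = 70171/258749 = pi_s_5  (ok)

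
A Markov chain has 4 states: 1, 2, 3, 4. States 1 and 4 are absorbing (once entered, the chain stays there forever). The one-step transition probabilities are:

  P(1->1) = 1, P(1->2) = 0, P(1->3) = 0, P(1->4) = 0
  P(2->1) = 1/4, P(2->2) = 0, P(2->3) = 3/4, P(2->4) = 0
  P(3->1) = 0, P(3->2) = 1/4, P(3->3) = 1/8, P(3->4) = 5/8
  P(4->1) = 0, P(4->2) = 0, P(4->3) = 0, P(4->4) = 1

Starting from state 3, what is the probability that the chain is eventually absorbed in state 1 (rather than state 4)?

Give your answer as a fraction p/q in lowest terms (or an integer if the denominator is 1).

Answer: 1/11

Derivation:
Let a_i = P(absorbed in 1 | start in state i).
Boundary conditions: a_1 = 1, a_4 = 0.
For each transient state i, a_i = sum_j P(i->j) * a_j:
  a_2 = 1/4*a_1 + 0*a_2 + 3/4*a_3 + 0*a_4
  a_3 = 0*a_1 + 1/4*a_2 + 1/8*a_3 + 5/8*a_4

Substituting a_1 = 1 and a_4 = 0, rearrange to (I - Q) a = r where r[i] = P(i -> 1):
  [1, -3/4] . (a_2, a_3) = 1/4
  [-1/4, 7/8] . (a_2, a_3) = 0

Solving yields:
  a_2 = 7/22
  a_3 = 1/11

Starting state is 3, so the absorption probability is a_3 = 1/11.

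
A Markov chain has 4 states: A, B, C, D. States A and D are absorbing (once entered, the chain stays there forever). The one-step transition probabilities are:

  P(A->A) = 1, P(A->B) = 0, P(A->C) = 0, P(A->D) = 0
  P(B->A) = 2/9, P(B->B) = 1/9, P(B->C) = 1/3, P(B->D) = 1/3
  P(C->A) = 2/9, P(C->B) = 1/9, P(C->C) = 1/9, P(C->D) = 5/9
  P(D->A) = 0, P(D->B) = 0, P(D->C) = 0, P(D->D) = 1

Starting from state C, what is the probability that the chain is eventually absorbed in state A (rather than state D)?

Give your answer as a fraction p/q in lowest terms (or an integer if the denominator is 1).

Let a_i = P(absorbed in A | start in state i).
Boundary conditions: a_A = 1, a_D = 0.
For each transient state i, a_i = sum_j P(i->j) * a_j:
  a_B = 2/9*a_A + 1/9*a_B + 1/3*a_C + 1/3*a_D
  a_C = 2/9*a_A + 1/9*a_B + 1/9*a_C + 5/9*a_D

Substituting a_A = 1 and a_D = 0, rearrange to (I - Q) a = r where r[i] = P(i -> A):
  [8/9, -1/3] . (a_B, a_C) = 2/9
  [-1/9, 8/9] . (a_B, a_C) = 2/9

Solving yields:
  a_B = 22/61
  a_C = 18/61

Starting state is C, so the absorption probability is a_C = 18/61.

Answer: 18/61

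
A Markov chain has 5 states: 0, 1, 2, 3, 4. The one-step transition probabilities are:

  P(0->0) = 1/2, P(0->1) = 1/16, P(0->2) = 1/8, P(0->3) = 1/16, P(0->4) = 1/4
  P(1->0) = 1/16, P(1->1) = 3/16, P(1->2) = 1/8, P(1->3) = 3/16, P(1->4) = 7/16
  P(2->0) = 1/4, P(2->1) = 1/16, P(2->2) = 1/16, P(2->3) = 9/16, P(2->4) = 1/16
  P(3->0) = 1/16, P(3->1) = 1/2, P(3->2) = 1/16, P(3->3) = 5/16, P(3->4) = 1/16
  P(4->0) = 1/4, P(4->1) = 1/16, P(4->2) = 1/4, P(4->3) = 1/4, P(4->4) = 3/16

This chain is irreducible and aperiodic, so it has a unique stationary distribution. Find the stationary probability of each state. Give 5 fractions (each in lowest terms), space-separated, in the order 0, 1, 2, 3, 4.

Answer: 10751/48615 9587/48615 6163/48615 1747/6945 659/3241

Derivation:
The stationary distribution satisfies pi = pi * P, i.e.:
  pi_0 = 1/2*pi_0 + 1/16*pi_1 + 1/4*pi_2 + 1/16*pi_3 + 1/4*pi_4
  pi_1 = 1/16*pi_0 + 3/16*pi_1 + 1/16*pi_2 + 1/2*pi_3 + 1/16*pi_4
  pi_2 = 1/8*pi_0 + 1/8*pi_1 + 1/16*pi_2 + 1/16*pi_3 + 1/4*pi_4
  pi_3 = 1/16*pi_0 + 3/16*pi_1 + 9/16*pi_2 + 5/16*pi_3 + 1/4*pi_4
  pi_4 = 1/4*pi_0 + 7/16*pi_1 + 1/16*pi_2 + 1/16*pi_3 + 3/16*pi_4
with normalization: pi_0 + pi_1 + pi_2 + pi_3 + pi_4 = 1.

Using the first 4 balance equations plus normalization, the linear system A*pi = b is:
  [-1/2, 1/16, 1/4, 1/16, 1/4] . pi = 0
  [1/16, -13/16, 1/16, 1/2, 1/16] . pi = 0
  [1/8, 1/8, -15/16, 1/16, 1/4] . pi = 0
  [1/16, 3/16, 9/16, -11/16, 1/4] . pi = 0
  [1, 1, 1, 1, 1] . pi = 1

Solving yields:
  pi_0 = 10751/48615
  pi_1 = 9587/48615
  pi_2 = 6163/48615
  pi_3 = 1747/6945
  pi_4 = 659/3241

Verification (pi * P):
  10751/48615*1/2 + 9587/48615*1/16 + 6163/48615*1/4 + 1747/6945*1/16 + 659/3241*1/4 = 10751/48615 = pi_0  (ok)
  10751/48615*1/16 + 9587/48615*3/16 + 6163/48615*1/16 + 1747/6945*1/2 + 659/3241*1/16 = 9587/48615 = pi_1  (ok)
  10751/48615*1/8 + 9587/48615*1/8 + 6163/48615*1/16 + 1747/6945*1/16 + 659/3241*1/4 = 6163/48615 = pi_2  (ok)
  10751/48615*1/16 + 9587/48615*3/16 + 6163/48615*9/16 + 1747/6945*5/16 + 659/3241*1/4 = 1747/6945 = pi_3  (ok)
  10751/48615*1/4 + 9587/48615*7/16 + 6163/48615*1/16 + 1747/6945*1/16 + 659/3241*3/16 = 659/3241 = pi_4  (ok)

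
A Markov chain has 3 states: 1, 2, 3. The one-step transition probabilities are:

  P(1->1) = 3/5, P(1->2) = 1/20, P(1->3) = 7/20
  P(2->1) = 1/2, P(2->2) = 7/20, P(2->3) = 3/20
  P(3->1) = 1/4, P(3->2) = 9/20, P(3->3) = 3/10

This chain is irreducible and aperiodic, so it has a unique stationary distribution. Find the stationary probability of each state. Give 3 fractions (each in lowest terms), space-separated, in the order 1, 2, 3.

Answer: 155/326 77/326 47/163

Derivation:
The stationary distribution satisfies pi = pi * P, i.e.:
  pi_1 = 3/5*pi_1 + 1/2*pi_2 + 1/4*pi_3
  pi_2 = 1/20*pi_1 + 7/20*pi_2 + 9/20*pi_3
  pi_3 = 7/20*pi_1 + 3/20*pi_2 + 3/10*pi_3
with normalization: pi_1 + pi_2 + pi_3 = 1.

Using the first 2 balance equations plus normalization, the linear system A*pi = b is:
  [-2/5, 1/2, 1/4] . pi = 0
  [1/20, -13/20, 9/20] . pi = 0
  [1, 1, 1] . pi = 1

Solving yields:
  pi_1 = 155/326
  pi_2 = 77/326
  pi_3 = 47/163

Verification (pi * P):
  155/326*3/5 + 77/326*1/2 + 47/163*1/4 = 155/326 = pi_1  (ok)
  155/326*1/20 + 77/326*7/20 + 47/163*9/20 = 77/326 = pi_2  (ok)
  155/326*7/20 + 77/326*3/20 + 47/163*3/10 = 47/163 = pi_3  (ok)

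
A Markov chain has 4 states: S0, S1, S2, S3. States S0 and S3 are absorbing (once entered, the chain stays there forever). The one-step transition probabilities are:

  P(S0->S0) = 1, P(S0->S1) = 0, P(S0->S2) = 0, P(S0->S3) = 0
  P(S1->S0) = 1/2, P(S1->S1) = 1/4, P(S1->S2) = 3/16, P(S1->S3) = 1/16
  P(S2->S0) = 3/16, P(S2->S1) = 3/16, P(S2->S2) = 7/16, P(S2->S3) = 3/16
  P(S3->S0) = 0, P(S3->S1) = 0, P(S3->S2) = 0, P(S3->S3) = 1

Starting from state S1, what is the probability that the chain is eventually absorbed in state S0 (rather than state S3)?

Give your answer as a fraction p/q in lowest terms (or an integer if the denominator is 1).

Answer: 9/11

Derivation:
Let a_i = P(absorbed in S0 | start in state i).
Boundary conditions: a_S0 = 1, a_S3 = 0.
For each transient state i, a_i = sum_j P(i->j) * a_j:
  a_S1 = 1/2*a_S0 + 1/4*a_S1 + 3/16*a_S2 + 1/16*a_S3
  a_S2 = 3/16*a_S0 + 3/16*a_S1 + 7/16*a_S2 + 3/16*a_S3

Substituting a_S0 = 1 and a_S3 = 0, rearrange to (I - Q) a = r where r[i] = P(i -> S0):
  [3/4, -3/16] . (a_S1, a_S2) = 1/2
  [-3/16, 9/16] . (a_S1, a_S2) = 3/16

Solving yields:
  a_S1 = 9/11
  a_S2 = 20/33

Starting state is S1, so the absorption probability is a_S1 = 9/11.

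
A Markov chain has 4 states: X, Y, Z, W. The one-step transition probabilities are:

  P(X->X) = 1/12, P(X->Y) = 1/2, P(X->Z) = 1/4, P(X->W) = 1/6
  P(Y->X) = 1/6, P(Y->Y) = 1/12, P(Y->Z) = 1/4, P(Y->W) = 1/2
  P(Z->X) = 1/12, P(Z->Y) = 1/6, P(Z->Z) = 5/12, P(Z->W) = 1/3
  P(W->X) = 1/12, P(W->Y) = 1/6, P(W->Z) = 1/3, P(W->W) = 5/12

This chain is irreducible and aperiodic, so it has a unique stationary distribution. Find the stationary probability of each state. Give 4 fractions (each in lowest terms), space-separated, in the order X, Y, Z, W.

The stationary distribution satisfies pi = pi * P, i.e.:
  pi_X = 1/12*pi_X + 1/6*pi_Y + 1/12*pi_Z + 1/12*pi_W
  pi_Y = 1/2*pi_X + 1/12*pi_Y + 1/6*pi_Z + 1/6*pi_W
  pi_Z = 1/4*pi_X + 1/4*pi_Y + 5/12*pi_Z + 1/3*pi_W
  pi_W = 1/6*pi_X + 1/2*pi_Y + 1/3*pi_Z + 5/12*pi_W
with normalization: pi_X + pi_Y + pi_Z + pi_W = 1.

Using the first 3 balance equations plus normalization, the linear system A*pi = b is:
  [-11/12, 1/6, 1/12, 1/12] . pi = 0
  [1/2, -11/12, 1/6, 1/6] . pi = 0
  [1/4, 1/4, -7/12, 1/3] . pi = 0
  [1, 1, 1, 1] . pi = 1

Solving yields:
  pi_X = 15/152
  pi_Y = 7/38
  pi_Z = 565/1672
  pi_W = 317/836

Verification (pi * P):
  15/152*1/12 + 7/38*1/6 + 565/1672*1/12 + 317/836*1/12 = 15/152 = pi_X  (ok)
  15/152*1/2 + 7/38*1/12 + 565/1672*1/6 + 317/836*1/6 = 7/38 = pi_Y  (ok)
  15/152*1/4 + 7/38*1/4 + 565/1672*5/12 + 317/836*1/3 = 565/1672 = pi_Z  (ok)
  15/152*1/6 + 7/38*1/2 + 565/1672*1/3 + 317/836*5/12 = 317/836 = pi_W  (ok)

Answer: 15/152 7/38 565/1672 317/836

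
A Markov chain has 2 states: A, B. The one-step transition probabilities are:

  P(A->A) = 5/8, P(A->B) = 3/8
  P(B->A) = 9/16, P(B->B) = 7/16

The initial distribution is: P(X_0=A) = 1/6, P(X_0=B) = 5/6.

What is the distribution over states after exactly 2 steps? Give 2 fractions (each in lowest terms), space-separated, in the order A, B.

Propagating the distribution step by step (d_{t+1} = d_t * P):
d_0 = (A=1/6, B=5/6)
  d_1[A] = 1/6*5/8 + 5/6*9/16 = 55/96
  d_1[B] = 1/6*3/8 + 5/6*7/16 = 41/96
d_1 = (A=55/96, B=41/96)
  d_2[A] = 55/96*5/8 + 41/96*9/16 = 919/1536
  d_2[B] = 55/96*3/8 + 41/96*7/16 = 617/1536
d_2 = (A=919/1536, B=617/1536)

Answer: 919/1536 617/1536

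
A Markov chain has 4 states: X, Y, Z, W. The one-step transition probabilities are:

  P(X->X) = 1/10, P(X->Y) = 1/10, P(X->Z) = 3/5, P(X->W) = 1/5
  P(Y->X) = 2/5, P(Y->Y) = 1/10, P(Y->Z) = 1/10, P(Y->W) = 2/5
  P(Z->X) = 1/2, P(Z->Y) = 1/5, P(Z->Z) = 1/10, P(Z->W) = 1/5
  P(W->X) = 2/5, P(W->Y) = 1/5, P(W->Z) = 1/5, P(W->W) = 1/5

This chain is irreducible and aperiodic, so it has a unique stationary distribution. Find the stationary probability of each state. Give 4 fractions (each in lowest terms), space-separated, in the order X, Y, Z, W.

Answer: 63/191 29/191 55/191 44/191

Derivation:
The stationary distribution satisfies pi = pi * P, i.e.:
  pi_X = 1/10*pi_X + 2/5*pi_Y + 1/2*pi_Z + 2/5*pi_W
  pi_Y = 1/10*pi_X + 1/10*pi_Y + 1/5*pi_Z + 1/5*pi_W
  pi_Z = 3/5*pi_X + 1/10*pi_Y + 1/10*pi_Z + 1/5*pi_W
  pi_W = 1/5*pi_X + 2/5*pi_Y + 1/5*pi_Z + 1/5*pi_W
with normalization: pi_X + pi_Y + pi_Z + pi_W = 1.

Using the first 3 balance equations plus normalization, the linear system A*pi = b is:
  [-9/10, 2/5, 1/2, 2/5] . pi = 0
  [1/10, -9/10, 1/5, 1/5] . pi = 0
  [3/5, 1/10, -9/10, 1/5] . pi = 0
  [1, 1, 1, 1] . pi = 1

Solving yields:
  pi_X = 63/191
  pi_Y = 29/191
  pi_Z = 55/191
  pi_W = 44/191

Verification (pi * P):
  63/191*1/10 + 29/191*2/5 + 55/191*1/2 + 44/191*2/5 = 63/191 = pi_X  (ok)
  63/191*1/10 + 29/191*1/10 + 55/191*1/5 + 44/191*1/5 = 29/191 = pi_Y  (ok)
  63/191*3/5 + 29/191*1/10 + 55/191*1/10 + 44/191*1/5 = 55/191 = pi_Z  (ok)
  63/191*1/5 + 29/191*2/5 + 55/191*1/5 + 44/191*1/5 = 44/191 = pi_W  (ok)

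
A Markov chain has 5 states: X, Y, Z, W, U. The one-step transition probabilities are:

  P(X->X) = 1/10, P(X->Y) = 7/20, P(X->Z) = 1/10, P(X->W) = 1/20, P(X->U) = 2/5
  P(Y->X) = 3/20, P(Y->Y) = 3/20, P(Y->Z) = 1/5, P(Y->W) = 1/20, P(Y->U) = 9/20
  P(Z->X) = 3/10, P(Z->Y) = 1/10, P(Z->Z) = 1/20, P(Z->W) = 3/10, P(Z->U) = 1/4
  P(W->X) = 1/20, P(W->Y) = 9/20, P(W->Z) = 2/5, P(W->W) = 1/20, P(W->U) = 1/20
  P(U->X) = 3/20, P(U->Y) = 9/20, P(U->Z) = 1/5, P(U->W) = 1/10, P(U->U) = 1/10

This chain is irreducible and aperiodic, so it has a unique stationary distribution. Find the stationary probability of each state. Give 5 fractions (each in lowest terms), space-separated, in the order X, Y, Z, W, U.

The stationary distribution satisfies pi = pi * P, i.e.:
  pi_X = 1/10*pi_X + 3/20*pi_Y + 3/10*pi_Z + 1/20*pi_W + 3/20*pi_U
  pi_Y = 7/20*pi_X + 3/20*pi_Y + 1/10*pi_Z + 9/20*pi_W + 9/20*pi_U
  pi_Z = 1/10*pi_X + 1/5*pi_Y + 1/20*pi_Z + 2/5*pi_W + 1/5*pi_U
  pi_W = 1/20*pi_X + 1/20*pi_Y + 3/10*pi_Z + 1/20*pi_W + 1/10*pi_U
  pi_U = 2/5*pi_X + 9/20*pi_Y + 1/4*pi_Z + 1/20*pi_W + 1/10*pi_U
with normalization: pi_X + pi_Y + pi_Z + pi_W + pi_U = 1.

Using the first 4 balance equations plus normalization, the linear system A*pi = b is:
  [-9/10, 3/20, 3/10, 1/20, 3/20] . pi = 0
  [7/20, -17/20, 1/10, 9/20, 9/20] . pi = 0
  [1/10, 1/5, -19/20, 2/5, 1/5] . pi = 0
  [1/20, 1/20, 3/10, -19/20, 1/10] . pi = 0
  [1, 1, 1, 1, 1] . pi = 1

Solving yields:
  pi_X = 2896/18315
  pi_Y = 10469/36630
  pi_Z = 298/1665
  pi_W = 1321/12210
  pi_U = 985/3663

Verification (pi * P):
  2896/18315*1/10 + 10469/36630*3/20 + 298/1665*3/10 + 1321/12210*1/20 + 985/3663*3/20 = 2896/18315 = pi_X  (ok)
  2896/18315*7/20 + 10469/36630*3/20 + 298/1665*1/10 + 1321/12210*9/20 + 985/3663*9/20 = 10469/36630 = pi_Y  (ok)
  2896/18315*1/10 + 10469/36630*1/5 + 298/1665*1/20 + 1321/12210*2/5 + 985/3663*1/5 = 298/1665 = pi_Z  (ok)
  2896/18315*1/20 + 10469/36630*1/20 + 298/1665*3/10 + 1321/12210*1/20 + 985/3663*1/10 = 1321/12210 = pi_W  (ok)
  2896/18315*2/5 + 10469/36630*9/20 + 298/1665*1/4 + 1321/12210*1/20 + 985/3663*1/10 = 985/3663 = pi_U  (ok)

Answer: 2896/18315 10469/36630 298/1665 1321/12210 985/3663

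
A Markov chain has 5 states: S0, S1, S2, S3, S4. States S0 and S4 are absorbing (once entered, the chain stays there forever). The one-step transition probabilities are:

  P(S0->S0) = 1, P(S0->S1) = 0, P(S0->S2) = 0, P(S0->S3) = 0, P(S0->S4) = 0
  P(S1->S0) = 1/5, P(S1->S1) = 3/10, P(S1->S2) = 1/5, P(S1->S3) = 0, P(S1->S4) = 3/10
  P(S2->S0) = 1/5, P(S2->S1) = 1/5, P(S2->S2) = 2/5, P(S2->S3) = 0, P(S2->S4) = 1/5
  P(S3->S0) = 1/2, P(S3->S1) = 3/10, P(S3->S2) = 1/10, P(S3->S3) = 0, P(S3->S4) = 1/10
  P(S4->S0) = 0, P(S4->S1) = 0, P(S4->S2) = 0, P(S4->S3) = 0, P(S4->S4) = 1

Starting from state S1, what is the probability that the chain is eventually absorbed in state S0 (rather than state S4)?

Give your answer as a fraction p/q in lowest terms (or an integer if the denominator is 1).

Let a_i = P(absorbed in S0 | start in state i).
Boundary conditions: a_S0 = 1, a_S4 = 0.
For each transient state i, a_i = sum_j P(i->j) * a_j:
  a_S1 = 1/5*a_S0 + 3/10*a_S1 + 1/5*a_S2 + 0*a_S3 + 3/10*a_S4
  a_S2 = 1/5*a_S0 + 1/5*a_S1 + 2/5*a_S2 + 0*a_S3 + 1/5*a_S4
  a_S3 = 1/2*a_S0 + 3/10*a_S1 + 1/10*a_S2 + 0*a_S3 + 1/10*a_S4

Substituting a_S0 = 1 and a_S4 = 0, rearrange to (I - Q) a = r where r[i] = P(i -> S0):
  [7/10, -1/5, 0] . (a_S1, a_S2, a_S3) = 1/5
  [-1/5, 3/5, 0] . (a_S1, a_S2, a_S3) = 1/5
  [-3/10, -1/10, 1] . (a_S1, a_S2, a_S3) = 1/2

Solving yields:
  a_S1 = 8/19
  a_S2 = 9/19
  a_S3 = 64/95

Starting state is S1, so the absorption probability is a_S1 = 8/19.

Answer: 8/19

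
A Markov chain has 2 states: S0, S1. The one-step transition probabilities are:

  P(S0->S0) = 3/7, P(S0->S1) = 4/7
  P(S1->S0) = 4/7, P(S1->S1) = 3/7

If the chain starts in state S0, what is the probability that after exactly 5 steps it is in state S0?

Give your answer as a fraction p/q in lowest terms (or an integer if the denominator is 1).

Answer: 8403/16807

Derivation:
Computing P^5 by repeated multiplication:
P^1 =
  S0: [3/7, 4/7]
  S1: [4/7, 3/7]
P^2 =
  S0: [25/49, 24/49]
  S1: [24/49, 25/49]
P^3 =
  S0: [171/343, 172/343]
  S1: [172/343, 171/343]
P^4 =
  S0: [1201/2401, 1200/2401]
  S1: [1200/2401, 1201/2401]
P^5 =
  S0: [8403/16807, 8404/16807]
  S1: [8404/16807, 8403/16807]

(P^5)[S0 -> S0] = 8403/16807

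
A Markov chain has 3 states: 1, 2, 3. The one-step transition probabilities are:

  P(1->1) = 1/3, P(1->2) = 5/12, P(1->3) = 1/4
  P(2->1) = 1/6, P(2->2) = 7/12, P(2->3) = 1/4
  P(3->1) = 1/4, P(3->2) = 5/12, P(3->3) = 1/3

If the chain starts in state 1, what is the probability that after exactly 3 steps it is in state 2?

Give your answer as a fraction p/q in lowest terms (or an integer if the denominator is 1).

Computing P^3 by repeated multiplication:
P^1 =
  1: [1/3, 5/12, 1/4]
  2: [1/6, 7/12, 1/4]
  3: [1/4, 5/12, 1/3]
P^2 =
  1: [35/144, 35/72, 13/48]
  2: [31/144, 37/72, 13/48]
  3: [17/72, 35/72, 5/18]
P^3 =
  1: [397/1728, 215/432, 157/576]
  2: [389/1728, 217/432, 157/576]
  3: [11/48, 215/432, 59/216]

(P^3)[1 -> 2] = 215/432

Answer: 215/432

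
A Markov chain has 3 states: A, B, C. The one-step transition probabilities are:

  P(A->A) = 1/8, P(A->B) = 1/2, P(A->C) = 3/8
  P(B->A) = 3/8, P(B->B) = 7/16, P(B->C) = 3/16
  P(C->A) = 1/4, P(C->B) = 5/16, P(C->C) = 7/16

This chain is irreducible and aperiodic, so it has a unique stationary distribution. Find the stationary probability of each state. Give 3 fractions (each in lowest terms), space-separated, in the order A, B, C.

Answer: 11/41 17/41 13/41

Derivation:
The stationary distribution satisfies pi = pi * P, i.e.:
  pi_A = 1/8*pi_A + 3/8*pi_B + 1/4*pi_C
  pi_B = 1/2*pi_A + 7/16*pi_B + 5/16*pi_C
  pi_C = 3/8*pi_A + 3/16*pi_B + 7/16*pi_C
with normalization: pi_A + pi_B + pi_C = 1.

Using the first 2 balance equations plus normalization, the linear system A*pi = b is:
  [-7/8, 3/8, 1/4] . pi = 0
  [1/2, -9/16, 5/16] . pi = 0
  [1, 1, 1] . pi = 1

Solving yields:
  pi_A = 11/41
  pi_B = 17/41
  pi_C = 13/41

Verification (pi * P):
  11/41*1/8 + 17/41*3/8 + 13/41*1/4 = 11/41 = pi_A  (ok)
  11/41*1/2 + 17/41*7/16 + 13/41*5/16 = 17/41 = pi_B  (ok)
  11/41*3/8 + 17/41*3/16 + 13/41*7/16 = 13/41 = pi_C  (ok)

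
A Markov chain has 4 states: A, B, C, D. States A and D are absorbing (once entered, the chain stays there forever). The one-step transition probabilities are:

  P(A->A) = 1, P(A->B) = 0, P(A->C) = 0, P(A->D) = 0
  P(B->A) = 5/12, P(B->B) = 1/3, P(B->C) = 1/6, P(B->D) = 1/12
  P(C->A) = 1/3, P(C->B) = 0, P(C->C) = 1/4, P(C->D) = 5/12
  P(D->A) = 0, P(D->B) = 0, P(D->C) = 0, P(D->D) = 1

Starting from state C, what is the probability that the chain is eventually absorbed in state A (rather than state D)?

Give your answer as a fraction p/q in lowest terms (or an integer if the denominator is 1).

Let a_i = P(absorbed in A | start in state i).
Boundary conditions: a_A = 1, a_D = 0.
For each transient state i, a_i = sum_j P(i->j) * a_j:
  a_B = 5/12*a_A + 1/3*a_B + 1/6*a_C + 1/12*a_D
  a_C = 1/3*a_A + 0*a_B + 1/4*a_C + 5/12*a_D

Substituting a_A = 1 and a_D = 0, rearrange to (I - Q) a = r where r[i] = P(i -> A):
  [2/3, -1/6] . (a_B, a_C) = 5/12
  [0, 3/4] . (a_B, a_C) = 1/3

Solving yields:
  a_B = 53/72
  a_C = 4/9

Starting state is C, so the absorption probability is a_C = 4/9.

Answer: 4/9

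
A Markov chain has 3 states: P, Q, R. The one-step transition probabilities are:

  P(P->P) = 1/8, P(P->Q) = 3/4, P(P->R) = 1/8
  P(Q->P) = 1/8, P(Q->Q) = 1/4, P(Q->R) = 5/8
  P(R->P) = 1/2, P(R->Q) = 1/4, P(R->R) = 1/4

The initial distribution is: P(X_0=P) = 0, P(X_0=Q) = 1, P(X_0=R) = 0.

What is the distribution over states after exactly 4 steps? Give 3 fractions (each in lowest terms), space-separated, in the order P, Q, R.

Propagating the distribution step by step (d_{t+1} = d_t * P):
d_0 = (P=0, Q=1, R=0)
  d_1[P] = 0*1/8 + 1*1/8 + 0*1/2 = 1/8
  d_1[Q] = 0*3/4 + 1*1/4 + 0*1/4 = 1/4
  d_1[R] = 0*1/8 + 1*5/8 + 0*1/4 = 5/8
d_1 = (P=1/8, Q=1/4, R=5/8)
  d_2[P] = 1/8*1/8 + 1/4*1/8 + 5/8*1/2 = 23/64
  d_2[Q] = 1/8*3/4 + 1/4*1/4 + 5/8*1/4 = 5/16
  d_2[R] = 1/8*1/8 + 1/4*5/8 + 5/8*1/4 = 21/64
d_2 = (P=23/64, Q=5/16, R=21/64)
  d_3[P] = 23/64*1/8 + 5/16*1/8 + 21/64*1/2 = 127/512
  d_3[Q] = 23/64*3/4 + 5/16*1/4 + 21/64*1/4 = 55/128
  d_3[R] = 23/64*1/8 + 5/16*5/8 + 21/64*1/4 = 165/512
d_3 = (P=127/512, Q=55/128, R=165/512)
  d_4[P] = 127/512*1/8 + 55/128*1/8 + 165/512*1/2 = 1007/4096
  d_4[Q] = 127/512*3/4 + 55/128*1/4 + 165/512*1/4 = 383/1024
  d_4[R] = 127/512*1/8 + 55/128*5/8 + 165/512*1/4 = 1557/4096
d_4 = (P=1007/4096, Q=383/1024, R=1557/4096)

Answer: 1007/4096 383/1024 1557/4096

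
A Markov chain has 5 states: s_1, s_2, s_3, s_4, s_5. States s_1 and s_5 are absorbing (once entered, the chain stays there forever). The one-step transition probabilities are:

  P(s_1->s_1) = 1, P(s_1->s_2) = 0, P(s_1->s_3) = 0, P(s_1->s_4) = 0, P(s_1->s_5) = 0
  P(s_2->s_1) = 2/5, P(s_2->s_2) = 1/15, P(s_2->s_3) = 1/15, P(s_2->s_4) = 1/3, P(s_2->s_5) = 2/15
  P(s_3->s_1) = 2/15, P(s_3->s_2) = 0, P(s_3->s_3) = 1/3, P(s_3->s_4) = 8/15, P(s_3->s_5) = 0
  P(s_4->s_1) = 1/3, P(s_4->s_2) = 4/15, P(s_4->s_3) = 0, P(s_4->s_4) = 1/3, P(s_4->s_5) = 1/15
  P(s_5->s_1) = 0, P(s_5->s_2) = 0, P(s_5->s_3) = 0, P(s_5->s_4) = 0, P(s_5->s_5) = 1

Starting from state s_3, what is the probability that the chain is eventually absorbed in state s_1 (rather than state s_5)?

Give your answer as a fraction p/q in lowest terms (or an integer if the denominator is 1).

Let a_i = P(absorbed in s_1 | start in state i).
Boundary conditions: a_s_1 = 1, a_s_5 = 0.
For each transient state i, a_i = sum_j P(i->j) * a_j:
  a_s_2 = 2/5*a_s_1 + 1/15*a_s_2 + 1/15*a_s_3 + 1/3*a_s_4 + 2/15*a_s_5
  a_s_3 = 2/15*a_s_1 + 0*a_s_2 + 1/3*a_s_3 + 8/15*a_s_4 + 0*a_s_5
  a_s_4 = 1/3*a_s_1 + 4/15*a_s_2 + 0*a_s_3 + 1/3*a_s_4 + 1/15*a_s_5

Substituting a_s_1 = 1 and a_s_5 = 0, rearrange to (I - Q) a = r where r[i] = P(i -> s_1):
  [14/15, -1/15, -1/3] . (a_s_2, a_s_3, a_s_4) = 2/5
  [0, 2/3, -8/15] . (a_s_2, a_s_3, a_s_4) = 2/15
  [-4/15, 0, 2/3] . (a_s_2, a_s_3, a_s_4) = 1/3

Solving yields:
  a_s_2 = 455/584
  a_s_3 = 62/73
  a_s_4 = 237/292

Starting state is s_3, so the absorption probability is a_s_3 = 62/73.

Answer: 62/73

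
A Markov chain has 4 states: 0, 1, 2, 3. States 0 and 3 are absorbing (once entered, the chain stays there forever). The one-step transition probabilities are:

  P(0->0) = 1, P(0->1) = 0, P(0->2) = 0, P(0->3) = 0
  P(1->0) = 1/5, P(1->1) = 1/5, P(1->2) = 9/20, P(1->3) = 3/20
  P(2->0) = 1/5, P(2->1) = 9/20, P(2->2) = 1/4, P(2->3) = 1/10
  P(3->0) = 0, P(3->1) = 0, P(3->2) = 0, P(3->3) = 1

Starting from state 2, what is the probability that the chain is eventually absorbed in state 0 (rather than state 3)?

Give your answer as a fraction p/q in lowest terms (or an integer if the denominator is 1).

Let a_i = P(absorbed in 0 | start in state i).
Boundary conditions: a_0 = 1, a_3 = 0.
For each transient state i, a_i = sum_j P(i->j) * a_j:
  a_1 = 1/5*a_0 + 1/5*a_1 + 9/20*a_2 + 3/20*a_3
  a_2 = 1/5*a_0 + 9/20*a_1 + 1/4*a_2 + 1/10*a_3

Substituting a_0 = 1 and a_3 = 0, rearrange to (I - Q) a = r where r[i] = P(i -> 0):
  [4/5, -9/20] . (a_1, a_2) = 1/5
  [-9/20, 3/4] . (a_1, a_2) = 1/5

Solving yields:
  a_1 = 32/53
  a_2 = 100/159

Starting state is 2, so the absorption probability is a_2 = 100/159.

Answer: 100/159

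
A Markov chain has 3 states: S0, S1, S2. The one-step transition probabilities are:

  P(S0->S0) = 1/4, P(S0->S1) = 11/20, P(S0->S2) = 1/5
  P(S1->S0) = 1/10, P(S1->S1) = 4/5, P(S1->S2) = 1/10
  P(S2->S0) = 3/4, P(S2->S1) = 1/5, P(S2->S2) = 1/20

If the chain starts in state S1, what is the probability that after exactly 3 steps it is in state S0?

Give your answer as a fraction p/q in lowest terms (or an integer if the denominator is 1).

Answer: 781/4000

Derivation:
Computing P^3 by repeated multiplication:
P^1 =
  S0: [1/4, 11/20, 1/5]
  S1: [1/10, 4/5, 1/10]
  S2: [3/4, 1/5, 1/20]
P^2 =
  S0: [107/400, 247/400, 23/200]
  S1: [9/50, 143/200, 21/200]
  S2: [49/200, 233/400, 69/400]
P^3 =
  S0: [1719/8000, 5313/8000, 121/1000]
  S1: [781/4000, 173/250, 451/4000]
  S2: [1991/8000, 2541/4000, 927/8000]

(P^3)[S1 -> S0] = 781/4000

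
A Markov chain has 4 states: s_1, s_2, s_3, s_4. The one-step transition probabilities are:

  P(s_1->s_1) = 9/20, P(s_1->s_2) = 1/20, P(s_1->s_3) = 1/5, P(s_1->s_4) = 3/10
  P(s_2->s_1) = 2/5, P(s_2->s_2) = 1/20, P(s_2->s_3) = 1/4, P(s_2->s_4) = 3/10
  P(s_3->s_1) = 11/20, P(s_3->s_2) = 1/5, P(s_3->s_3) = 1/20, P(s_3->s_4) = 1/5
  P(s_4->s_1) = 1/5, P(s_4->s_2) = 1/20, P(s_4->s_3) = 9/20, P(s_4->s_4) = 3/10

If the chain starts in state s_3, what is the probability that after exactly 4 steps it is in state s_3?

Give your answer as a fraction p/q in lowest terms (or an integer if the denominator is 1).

Answer: 37963/160000

Derivation:
Computing P^4 by repeated multiplication:
P^1 =
  s_1: [9/20, 1/20, 1/5, 3/10]
  s_2: [2/5, 1/20, 1/4, 3/10]
  s_3: [11/20, 1/5, 1/20, 1/5]
  s_4: [1/5, 1/20, 9/20, 3/10]
P^2 =
  s_1: [157/400, 2/25, 99/400, 7/25]
  s_2: [159/400, 7/80, 6/25, 11/40]
  s_3: [79/200, 23/400, 101/400, 59/200]
  s_4: [167/400, 47/400, 21/100, 51/200]
P^3 =
  s_1: [1603/4000, 697/8000, 379/1600, 1101/4000]
  s_2: [3207/8000, 43/500, 1897/8000, 69/250]
  s_3: [3189/8000, 703/8000, 191/800, 1099/4000]
  s_4: [3211/8000, 163/2000, 381/1600, 279/1000]
P^4 =
  s_1: [64083/160000, 2737/32000, 19011/80000, 4421/16000]
  s_2: [32033/80000, 13691/160000, 38037/160000, 22103/80000]
  s_3: [64127/160000, 1373/16000, 37963/160000, 2209/8000]
  s_4: [31999/80000, 2743/32000, 38097/160000, 4419/16000]

(P^4)[s_3 -> s_3] = 37963/160000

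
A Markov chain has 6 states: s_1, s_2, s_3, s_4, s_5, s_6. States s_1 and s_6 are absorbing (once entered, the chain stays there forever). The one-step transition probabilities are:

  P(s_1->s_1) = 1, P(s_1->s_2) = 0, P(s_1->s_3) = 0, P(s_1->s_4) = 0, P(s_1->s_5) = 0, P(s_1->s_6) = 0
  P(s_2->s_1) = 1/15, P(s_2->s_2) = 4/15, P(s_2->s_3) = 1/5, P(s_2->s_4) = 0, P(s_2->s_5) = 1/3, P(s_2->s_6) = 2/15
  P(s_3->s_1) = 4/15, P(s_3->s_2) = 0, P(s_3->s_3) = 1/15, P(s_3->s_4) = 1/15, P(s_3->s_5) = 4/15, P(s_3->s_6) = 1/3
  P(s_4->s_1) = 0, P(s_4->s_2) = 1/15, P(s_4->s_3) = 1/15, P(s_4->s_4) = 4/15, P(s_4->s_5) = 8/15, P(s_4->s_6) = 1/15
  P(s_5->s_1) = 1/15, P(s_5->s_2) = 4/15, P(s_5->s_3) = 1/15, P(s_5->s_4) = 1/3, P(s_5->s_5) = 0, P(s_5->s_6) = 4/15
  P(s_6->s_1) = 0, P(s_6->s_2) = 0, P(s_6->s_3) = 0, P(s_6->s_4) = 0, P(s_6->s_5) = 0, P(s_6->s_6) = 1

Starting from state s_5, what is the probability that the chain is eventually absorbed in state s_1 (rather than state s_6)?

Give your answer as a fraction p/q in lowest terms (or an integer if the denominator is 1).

Answer: 3655/14149

Derivation:
Let a_i = P(absorbed in s_1 | start in state i).
Boundary conditions: a_s_1 = 1, a_s_6 = 0.
For each transient state i, a_i = sum_j P(i->j) * a_j:
  a_s_2 = 1/15*a_s_1 + 4/15*a_s_2 + 1/5*a_s_3 + 0*a_s_4 + 1/3*a_s_5 + 2/15*a_s_6
  a_s_3 = 4/15*a_s_1 + 0*a_s_2 + 1/15*a_s_3 + 1/15*a_s_4 + 4/15*a_s_5 + 1/3*a_s_6
  a_s_4 = 0*a_s_1 + 1/15*a_s_2 + 1/15*a_s_3 + 4/15*a_s_4 + 8/15*a_s_5 + 1/15*a_s_6
  a_s_5 = 1/15*a_s_1 + 4/15*a_s_2 + 1/15*a_s_3 + 1/3*a_s_4 + 0*a_s_5 + 4/15*a_s_6

Substituting a_s_1 = 1 and a_s_6 = 0, rearrange to (I - Q) a = r where r[i] = P(i -> s_1):
  [11/15, -1/5, 0, -1/3] . (a_s_2, a_s_3, a_s_4, a_s_5) = 1/15
  [0, 14/15, -1/15, -4/15] . (a_s_2, a_s_3, a_s_4, a_s_5) = 4/15
  [-1/15, -1/15, 11/15, -8/15] . (a_s_2, a_s_3, a_s_4, a_s_5) = 0
  [-4/15, -1/15, -1/3, 1] . (a_s_2, a_s_3, a_s_4, a_s_5) = 1/15

Solving yields:
  a_s_2 = 4404/14149
  a_s_3 = 5340/14149
  a_s_4 = 3544/14149
  a_s_5 = 3655/14149

Starting state is s_5, so the absorption probability is a_s_5 = 3655/14149.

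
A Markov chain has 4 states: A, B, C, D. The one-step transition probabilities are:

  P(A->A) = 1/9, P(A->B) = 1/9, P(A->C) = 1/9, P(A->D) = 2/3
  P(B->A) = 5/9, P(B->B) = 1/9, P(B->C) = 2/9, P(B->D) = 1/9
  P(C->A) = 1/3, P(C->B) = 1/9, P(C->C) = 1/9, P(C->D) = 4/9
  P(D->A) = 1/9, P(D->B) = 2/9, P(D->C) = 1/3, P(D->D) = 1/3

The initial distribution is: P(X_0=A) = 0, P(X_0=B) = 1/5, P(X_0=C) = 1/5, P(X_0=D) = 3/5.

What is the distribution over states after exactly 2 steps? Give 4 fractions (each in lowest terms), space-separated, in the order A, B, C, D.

Propagating the distribution step by step (d_{t+1} = d_t * P):
d_0 = (A=0, B=1/5, C=1/5, D=3/5)
  d_1[A] = 0*1/9 + 1/5*5/9 + 1/5*1/3 + 3/5*1/9 = 11/45
  d_1[B] = 0*1/9 + 1/5*1/9 + 1/5*1/9 + 3/5*2/9 = 8/45
  d_1[C] = 0*1/9 + 1/5*2/9 + 1/5*1/9 + 3/5*1/3 = 4/15
  d_1[D] = 0*2/3 + 1/5*1/9 + 1/5*4/9 + 3/5*1/3 = 14/45
d_1 = (A=11/45, B=8/45, C=4/15, D=14/45)
  d_2[A] = 11/45*1/9 + 8/45*5/9 + 4/15*1/3 + 14/45*1/9 = 101/405
  d_2[B] = 11/45*1/9 + 8/45*1/9 + 4/15*1/9 + 14/45*2/9 = 59/405
  d_2[C] = 11/45*1/9 + 8/45*2/9 + 4/15*1/9 + 14/45*1/3 = 1/5
  d_2[D] = 11/45*2/3 + 8/45*1/9 + 4/15*4/9 + 14/45*1/3 = 164/405
d_2 = (A=101/405, B=59/405, C=1/5, D=164/405)

Answer: 101/405 59/405 1/5 164/405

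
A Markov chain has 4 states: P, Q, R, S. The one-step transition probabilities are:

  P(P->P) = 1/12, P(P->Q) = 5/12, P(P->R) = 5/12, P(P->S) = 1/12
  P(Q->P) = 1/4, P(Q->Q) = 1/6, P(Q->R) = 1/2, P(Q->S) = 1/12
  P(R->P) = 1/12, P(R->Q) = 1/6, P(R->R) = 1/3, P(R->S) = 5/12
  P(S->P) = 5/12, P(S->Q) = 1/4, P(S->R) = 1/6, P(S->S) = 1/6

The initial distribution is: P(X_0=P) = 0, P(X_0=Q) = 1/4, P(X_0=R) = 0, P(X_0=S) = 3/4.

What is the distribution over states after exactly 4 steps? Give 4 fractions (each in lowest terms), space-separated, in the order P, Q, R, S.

Answer: 8107/41472 6427/27648 14473/41472 18503/82944

Derivation:
Propagating the distribution step by step (d_{t+1} = d_t * P):
d_0 = (P=0, Q=1/4, R=0, S=3/4)
  d_1[P] = 0*1/12 + 1/4*1/4 + 0*1/12 + 3/4*5/12 = 3/8
  d_1[Q] = 0*5/12 + 1/4*1/6 + 0*1/6 + 3/4*1/4 = 11/48
  d_1[R] = 0*5/12 + 1/4*1/2 + 0*1/3 + 3/4*1/6 = 1/4
  d_1[S] = 0*1/12 + 1/4*1/12 + 0*5/12 + 3/4*1/6 = 7/48
d_1 = (P=3/8, Q=11/48, R=1/4, S=7/48)
  d_2[P] = 3/8*1/12 + 11/48*1/4 + 1/4*1/12 + 7/48*5/12 = 49/288
  d_2[Q] = 3/8*5/12 + 11/48*1/6 + 1/4*1/6 + 7/48*1/4 = 157/576
  d_2[R] = 3/8*5/12 + 11/48*1/2 + 1/4*1/3 + 7/48*1/6 = 109/288
  d_2[S] = 3/8*1/12 + 11/48*1/12 + 1/4*5/12 + 7/48*1/6 = 103/576
d_2 = (P=49/288, Q=157/576, R=109/288, S=103/576)
  d_3[P] = 49/288*1/12 + 157/576*1/4 + 109/288*1/12 + 103/576*5/12 = 217/1152
  d_3[Q] = 49/288*5/12 + 157/576*1/6 + 109/288*1/6 + 103/576*1/4 = 1549/6912
  d_3[R] = 49/288*5/12 + 157/576*1/2 + 109/288*1/3 + 103/576*1/6 = 1255/3456
  d_3[S] = 49/288*1/12 + 157/576*1/12 + 109/288*5/12 + 103/576*1/6 = 517/2304
d_3 = (P=217/1152, Q=1549/6912, R=1255/3456, S=517/2304)
  d_4[P] = 217/1152*1/12 + 1549/6912*1/4 + 1255/3456*1/12 + 517/2304*5/12 = 8107/41472
  d_4[Q] = 217/1152*5/12 + 1549/6912*1/6 + 1255/3456*1/6 + 517/2304*1/4 = 6427/27648
  d_4[R] = 217/1152*5/12 + 1549/6912*1/2 + 1255/3456*1/3 + 517/2304*1/6 = 14473/41472
  d_4[S] = 217/1152*1/12 + 1549/6912*1/12 + 1255/3456*5/12 + 517/2304*1/6 = 18503/82944
d_4 = (P=8107/41472, Q=6427/27648, R=14473/41472, S=18503/82944)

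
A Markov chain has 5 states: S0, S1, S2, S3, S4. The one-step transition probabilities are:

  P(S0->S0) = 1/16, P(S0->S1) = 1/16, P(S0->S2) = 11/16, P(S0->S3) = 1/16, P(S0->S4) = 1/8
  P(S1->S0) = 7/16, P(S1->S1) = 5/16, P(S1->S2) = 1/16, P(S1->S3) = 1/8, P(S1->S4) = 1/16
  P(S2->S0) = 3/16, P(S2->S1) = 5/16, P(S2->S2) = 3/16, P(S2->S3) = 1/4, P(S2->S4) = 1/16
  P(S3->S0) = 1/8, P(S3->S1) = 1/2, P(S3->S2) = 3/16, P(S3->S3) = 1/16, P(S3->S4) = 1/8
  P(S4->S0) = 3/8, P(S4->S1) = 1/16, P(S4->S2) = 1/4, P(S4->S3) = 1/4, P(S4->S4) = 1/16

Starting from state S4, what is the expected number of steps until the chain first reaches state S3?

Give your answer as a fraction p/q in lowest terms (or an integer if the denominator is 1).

Answer: 38080/6847

Derivation:
Let h_i = expected steps to first reach S3 from state i.
Boundary: h_S3 = 0.
First-step equations for the other states:
  h_S0 = 1 + 1/16*h_S0 + 1/16*h_S1 + 11/16*h_S2 + 1/16*h_S3 + 1/8*h_S4
  h_S1 = 1 + 7/16*h_S0 + 5/16*h_S1 + 1/16*h_S2 + 1/8*h_S3 + 1/16*h_S4
  h_S2 = 1 + 3/16*h_S0 + 5/16*h_S1 + 3/16*h_S2 + 1/4*h_S3 + 1/16*h_S4
  h_S4 = 1 + 3/8*h_S0 + 1/16*h_S1 + 1/4*h_S2 + 1/4*h_S3 + 1/16*h_S4

Substituting h_S3 = 0 and rearranging gives the linear system (I - Q) h = 1:
  [15/16, -1/16, -11/16, -1/8] . (h_S0, h_S1, h_S2, h_S4) = 1
  [-7/16, 11/16, -1/16, -1/16] . (h_S0, h_S1, h_S2, h_S4) = 1
  [-3/16, -5/16, 13/16, -1/16] . (h_S0, h_S1, h_S2, h_S4) = 1
  [-3/8, -1/16, -1/4, 15/16] . (h_S0, h_S1, h_S2, h_S4) = 1

Solving yields:
  h_S0 = 43712/6847
  h_S1 = 44752/6847
  h_S2 = 38656/6847
  h_S4 = 38080/6847

Starting state is S4, so the expected hitting time is h_S4 = 38080/6847.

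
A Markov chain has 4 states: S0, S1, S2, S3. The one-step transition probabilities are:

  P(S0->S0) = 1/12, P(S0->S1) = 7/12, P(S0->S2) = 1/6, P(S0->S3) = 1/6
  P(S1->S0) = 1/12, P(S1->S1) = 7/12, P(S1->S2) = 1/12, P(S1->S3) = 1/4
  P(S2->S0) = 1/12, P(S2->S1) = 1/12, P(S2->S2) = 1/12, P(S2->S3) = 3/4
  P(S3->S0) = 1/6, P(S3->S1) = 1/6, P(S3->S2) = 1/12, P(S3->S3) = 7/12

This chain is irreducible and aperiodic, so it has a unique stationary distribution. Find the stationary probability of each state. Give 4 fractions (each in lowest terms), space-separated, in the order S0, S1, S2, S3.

The stationary distribution satisfies pi = pi * P, i.e.:
  pi_S0 = 1/12*pi_S0 + 1/12*pi_S1 + 1/12*pi_S2 + 1/6*pi_S3
  pi_S1 = 7/12*pi_S0 + 7/12*pi_S1 + 1/12*pi_S2 + 1/6*pi_S3
  pi_S2 = 1/6*pi_S0 + 1/12*pi_S1 + 1/12*pi_S2 + 1/12*pi_S3
  pi_S3 = 1/6*pi_S0 + 1/4*pi_S1 + 3/4*pi_S2 + 7/12*pi_S3
with normalization: pi_S0 + pi_S1 + pi_S2 + pi_S3 = 1.

Using the first 3 balance equations plus normalization, the linear system A*pi = b is:
  [-11/12, 1/12, 1/12, 1/6] . pi = 0
  [7/12, -5/12, 1/12, 1/6] . pi = 0
  [1/6, 1/12, -11/12, 1/12] . pi = 0
  [1, 1, 1, 1] . pi = 1

Solving yields:
  pi_S0 = 23/193
  pi_S1 = 69/193
  pi_S2 = 18/193
  pi_S3 = 83/193

Verification (pi * P):
  23/193*1/12 + 69/193*1/12 + 18/193*1/12 + 83/193*1/6 = 23/193 = pi_S0  (ok)
  23/193*7/12 + 69/193*7/12 + 18/193*1/12 + 83/193*1/6 = 69/193 = pi_S1  (ok)
  23/193*1/6 + 69/193*1/12 + 18/193*1/12 + 83/193*1/12 = 18/193 = pi_S2  (ok)
  23/193*1/6 + 69/193*1/4 + 18/193*3/4 + 83/193*7/12 = 83/193 = pi_S3  (ok)

Answer: 23/193 69/193 18/193 83/193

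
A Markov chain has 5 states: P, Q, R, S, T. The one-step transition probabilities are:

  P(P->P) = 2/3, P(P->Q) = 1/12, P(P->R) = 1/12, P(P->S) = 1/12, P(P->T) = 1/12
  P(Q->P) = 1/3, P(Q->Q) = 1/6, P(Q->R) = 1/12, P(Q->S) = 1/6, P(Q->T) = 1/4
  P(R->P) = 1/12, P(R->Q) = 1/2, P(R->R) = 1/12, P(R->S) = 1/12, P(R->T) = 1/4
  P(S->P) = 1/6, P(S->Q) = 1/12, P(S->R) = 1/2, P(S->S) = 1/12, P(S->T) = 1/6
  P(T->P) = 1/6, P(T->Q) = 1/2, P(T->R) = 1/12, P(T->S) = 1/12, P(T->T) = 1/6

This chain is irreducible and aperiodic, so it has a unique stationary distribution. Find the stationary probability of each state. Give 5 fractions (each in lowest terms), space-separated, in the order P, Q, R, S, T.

Answer: 6029/15599 3469/15599 1962/15599 1589/15599 2550/15599

Derivation:
The stationary distribution satisfies pi = pi * P, i.e.:
  pi_P = 2/3*pi_P + 1/3*pi_Q + 1/12*pi_R + 1/6*pi_S + 1/6*pi_T
  pi_Q = 1/12*pi_P + 1/6*pi_Q + 1/2*pi_R + 1/12*pi_S + 1/2*pi_T
  pi_R = 1/12*pi_P + 1/12*pi_Q + 1/12*pi_R + 1/2*pi_S + 1/12*pi_T
  pi_S = 1/12*pi_P + 1/6*pi_Q + 1/12*pi_R + 1/12*pi_S + 1/12*pi_T
  pi_T = 1/12*pi_P + 1/4*pi_Q + 1/4*pi_R + 1/6*pi_S + 1/6*pi_T
with normalization: pi_P + pi_Q + pi_R + pi_S + pi_T = 1.

Using the first 4 balance equations plus normalization, the linear system A*pi = b is:
  [-1/3, 1/3, 1/12, 1/6, 1/6] . pi = 0
  [1/12, -5/6, 1/2, 1/12, 1/2] . pi = 0
  [1/12, 1/12, -11/12, 1/2, 1/12] . pi = 0
  [1/12, 1/6, 1/12, -11/12, 1/12] . pi = 0
  [1, 1, 1, 1, 1] . pi = 1

Solving yields:
  pi_P = 6029/15599
  pi_Q = 3469/15599
  pi_R = 1962/15599
  pi_S = 1589/15599
  pi_T = 2550/15599

Verification (pi * P):
  6029/15599*2/3 + 3469/15599*1/3 + 1962/15599*1/12 + 1589/15599*1/6 + 2550/15599*1/6 = 6029/15599 = pi_P  (ok)
  6029/15599*1/12 + 3469/15599*1/6 + 1962/15599*1/2 + 1589/15599*1/12 + 2550/15599*1/2 = 3469/15599 = pi_Q  (ok)
  6029/15599*1/12 + 3469/15599*1/12 + 1962/15599*1/12 + 1589/15599*1/2 + 2550/15599*1/12 = 1962/15599 = pi_R  (ok)
  6029/15599*1/12 + 3469/15599*1/6 + 1962/15599*1/12 + 1589/15599*1/12 + 2550/15599*1/12 = 1589/15599 = pi_S  (ok)
  6029/15599*1/12 + 3469/15599*1/4 + 1962/15599*1/4 + 1589/15599*1/6 + 2550/15599*1/6 = 2550/15599 = pi_T  (ok)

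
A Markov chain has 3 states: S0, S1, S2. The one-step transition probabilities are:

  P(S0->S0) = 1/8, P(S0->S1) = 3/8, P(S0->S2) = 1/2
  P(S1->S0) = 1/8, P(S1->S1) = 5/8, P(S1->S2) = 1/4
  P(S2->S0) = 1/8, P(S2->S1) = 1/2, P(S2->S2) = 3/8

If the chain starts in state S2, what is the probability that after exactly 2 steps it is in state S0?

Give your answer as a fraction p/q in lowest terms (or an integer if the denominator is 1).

Computing P^2 by repeated multiplication:
P^1 =
  S0: [1/8, 3/8, 1/2]
  S1: [1/8, 5/8, 1/4]
  S2: [1/8, 1/2, 3/8]
P^2 =
  S0: [1/8, 17/32, 11/32]
  S1: [1/8, 9/16, 5/16]
  S2: [1/8, 35/64, 21/64]

(P^2)[S2 -> S0] = 1/8

Answer: 1/8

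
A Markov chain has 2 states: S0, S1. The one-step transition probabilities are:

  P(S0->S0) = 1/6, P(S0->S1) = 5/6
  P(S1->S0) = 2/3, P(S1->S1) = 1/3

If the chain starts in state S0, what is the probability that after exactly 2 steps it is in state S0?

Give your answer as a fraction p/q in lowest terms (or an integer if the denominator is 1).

Computing P^2 by repeated multiplication:
P^1 =
  S0: [1/6, 5/6]
  S1: [2/3, 1/3]
P^2 =
  S0: [7/12, 5/12]
  S1: [1/3, 2/3]

(P^2)[S0 -> S0] = 7/12

Answer: 7/12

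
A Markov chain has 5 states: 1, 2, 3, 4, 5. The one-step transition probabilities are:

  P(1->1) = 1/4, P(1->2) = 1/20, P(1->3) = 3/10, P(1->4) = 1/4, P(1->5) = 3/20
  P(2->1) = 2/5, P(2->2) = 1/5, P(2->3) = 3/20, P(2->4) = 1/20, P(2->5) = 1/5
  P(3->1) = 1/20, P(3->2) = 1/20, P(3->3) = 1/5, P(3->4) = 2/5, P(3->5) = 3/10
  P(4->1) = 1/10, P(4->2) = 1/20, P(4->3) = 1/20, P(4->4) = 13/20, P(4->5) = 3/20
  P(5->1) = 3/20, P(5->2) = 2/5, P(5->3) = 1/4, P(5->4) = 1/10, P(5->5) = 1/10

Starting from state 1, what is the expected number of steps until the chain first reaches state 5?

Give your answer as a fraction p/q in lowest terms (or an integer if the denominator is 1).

Answer: 10540/1873

Derivation:
Let h_i = expected steps to first reach 5 from state i.
Boundary: h_5 = 0.
First-step equations for the other states:
  h_1 = 1 + 1/4*h_1 + 1/20*h_2 + 3/10*h_3 + 1/4*h_4 + 3/20*h_5
  h_2 = 1 + 2/5*h_1 + 1/5*h_2 + 3/20*h_3 + 1/20*h_4 + 1/5*h_5
  h_3 = 1 + 1/20*h_1 + 1/20*h_2 + 1/5*h_3 + 2/5*h_4 + 3/10*h_5
  h_4 = 1 + 1/10*h_1 + 1/20*h_2 + 1/20*h_3 + 13/20*h_4 + 3/20*h_5

Substituting h_5 = 0 and rearranging gives the linear system (I - Q) h = 1:
  [3/4, -1/20, -3/10, -1/4] . (h_1, h_2, h_3, h_4) = 1
  [-2/5, 4/5, -3/20, -1/20] . (h_1, h_2, h_3, h_4) = 1
  [-1/20, -1/20, 4/5, -2/5] . (h_1, h_2, h_3, h_4) = 1
  [-1/10, -1/20, -1/20, 7/20] . (h_1, h_2, h_3, h_4) = 1

Solving yields:
  h_1 = 10540/1873
  h_2 = 30080/5619
  h_3 = 9180/1873
  h_4 = 33320/5619

Starting state is 1, so the expected hitting time is h_1 = 10540/1873.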